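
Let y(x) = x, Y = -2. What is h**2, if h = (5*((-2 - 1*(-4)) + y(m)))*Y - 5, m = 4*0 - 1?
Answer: 225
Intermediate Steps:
m = -1 (m = 0 - 1 = -1)
h = -15 (h = (5*((-2 - 1*(-4)) - 1))*(-2) - 5 = (5*((-2 + 4) - 1))*(-2) - 5 = (5*(2 - 1))*(-2) - 5 = (5*1)*(-2) - 5 = 5*(-2) - 5 = -10 - 5 = -15)
h**2 = (-15)**2 = 225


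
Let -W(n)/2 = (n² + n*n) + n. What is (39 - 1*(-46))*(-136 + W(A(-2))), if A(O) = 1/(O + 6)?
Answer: -46495/4 ≈ -11624.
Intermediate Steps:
A(O) = 1/(6 + O)
W(n) = -4*n² - 2*n (W(n) = -2*((n² + n*n) + n) = -2*((n² + n²) + n) = -2*(2*n² + n) = -2*(n + 2*n²) = -4*n² - 2*n)
(39 - 1*(-46))*(-136 + W(A(-2))) = (39 - 1*(-46))*(-136 - 2*(1 + 2/(6 - 2))/(6 - 2)) = (39 + 46)*(-136 - 2*(1 + 2/4)/4) = 85*(-136 - 2*¼*(1 + 2*(¼))) = 85*(-136 - 2*¼*(1 + ½)) = 85*(-136 - 2*¼*3/2) = 85*(-136 - ¾) = 85*(-547/4) = -46495/4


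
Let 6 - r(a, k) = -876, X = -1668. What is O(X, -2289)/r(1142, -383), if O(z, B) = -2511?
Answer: -279/98 ≈ -2.8469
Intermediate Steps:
r(a, k) = 882 (r(a, k) = 6 - 1*(-876) = 6 + 876 = 882)
O(X, -2289)/r(1142, -383) = -2511/882 = -2511*1/882 = -279/98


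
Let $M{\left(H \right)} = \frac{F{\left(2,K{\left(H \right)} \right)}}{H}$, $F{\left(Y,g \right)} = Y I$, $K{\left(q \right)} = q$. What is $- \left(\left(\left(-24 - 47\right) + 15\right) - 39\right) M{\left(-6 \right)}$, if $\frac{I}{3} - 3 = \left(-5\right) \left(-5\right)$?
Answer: $-2660$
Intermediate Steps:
$I = 84$ ($I = 9 + 3 \left(\left(-5\right) \left(-5\right)\right) = 9 + 3 \cdot 25 = 9 + 75 = 84$)
$F{\left(Y,g \right)} = 84 Y$ ($F{\left(Y,g \right)} = Y 84 = 84 Y$)
$M{\left(H \right)} = \frac{168}{H}$ ($M{\left(H \right)} = \frac{84 \cdot 2}{H} = \frac{168}{H}$)
$- \left(\left(\left(-24 - 47\right) + 15\right) - 39\right) M{\left(-6 \right)} = - \left(\left(\left(-24 - 47\right) + 15\right) - 39\right) \frac{168}{-6} = - \left(\left(-71 + 15\right) - 39\right) 168 \left(- \frac{1}{6}\right) = - \left(-56 - 39\right) \left(-28\right) = - \left(-95\right) \left(-28\right) = \left(-1\right) 2660 = -2660$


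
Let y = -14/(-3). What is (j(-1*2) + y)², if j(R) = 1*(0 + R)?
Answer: 64/9 ≈ 7.1111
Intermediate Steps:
j(R) = R (j(R) = 1*R = R)
y = 14/3 (y = -14*(-⅓) = 14/3 ≈ 4.6667)
(j(-1*2) + y)² = (-1*2 + 14/3)² = (-2 + 14/3)² = (8/3)² = 64/9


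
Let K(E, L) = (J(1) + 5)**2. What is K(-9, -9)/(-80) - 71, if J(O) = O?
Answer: -1429/20 ≈ -71.450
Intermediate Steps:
K(E, L) = 36 (K(E, L) = (1 + 5)**2 = 6**2 = 36)
K(-9, -9)/(-80) - 71 = 36/(-80) - 71 = -1/80*36 - 71 = -9/20 - 71 = -1429/20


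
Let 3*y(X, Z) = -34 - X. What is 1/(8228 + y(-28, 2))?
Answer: 1/8226 ≈ 0.00012157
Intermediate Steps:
y(X, Z) = -34/3 - X/3 (y(X, Z) = (-34 - X)/3 = -34/3 - X/3)
1/(8228 + y(-28, 2)) = 1/(8228 + (-34/3 - ⅓*(-28))) = 1/(8228 + (-34/3 + 28/3)) = 1/(8228 - 2) = 1/8226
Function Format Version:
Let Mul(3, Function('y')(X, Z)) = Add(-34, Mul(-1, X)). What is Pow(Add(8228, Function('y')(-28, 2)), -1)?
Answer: Rational(1, 8226) ≈ 0.00012157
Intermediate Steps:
Function('y')(X, Z) = Add(Rational(-34, 3), Mul(Rational(-1, 3), X)) (Function('y')(X, Z) = Mul(Rational(1, 3), Add(-34, Mul(-1, X))) = Add(Rational(-34, 3), Mul(Rational(-1, 3), X)))
Pow(Add(8228, Function('y')(-28, 2)), -1) = Pow(Add(8228, Add(Rational(-34, 3), Mul(Rational(-1, 3), -28))), -1) = Pow(Add(8228, Add(Rational(-34, 3), Rational(28, 3))), -1) = Pow(Add(8228, -2), -1) = Pow(8226, -1) = Rational(1, 8226)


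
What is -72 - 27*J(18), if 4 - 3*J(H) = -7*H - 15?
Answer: -1377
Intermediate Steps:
J(H) = 19/3 + 7*H/3 (J(H) = 4/3 - (-7*H - 15)/3 = 4/3 - (-15 - 7*H)/3 = 4/3 + (5 + 7*H/3) = 19/3 + 7*H/3)
-72 - 27*J(18) = -72 - 27*(19/3 + (7/3)*18) = -72 - 27*(19/3 + 42) = -72 - 27*145/3 = -72 - 1305 = -1377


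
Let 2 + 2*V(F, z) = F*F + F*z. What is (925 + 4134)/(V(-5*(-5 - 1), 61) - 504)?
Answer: 5059/860 ≈ 5.8826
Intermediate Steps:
V(F, z) = -1 + F²/2 + F*z/2 (V(F, z) = -1 + (F*F + F*z)/2 = -1 + (F² + F*z)/2 = -1 + (F²/2 + F*z/2) = -1 + F²/2 + F*z/2)
(925 + 4134)/(V(-5*(-5 - 1), 61) - 504) = (925 + 4134)/((-1 + (-5*(-5 - 1))²/2 + (½)*(-5*(-5 - 1))*61) - 504) = 5059/((-1 + (-5*(-6))²/2 + (½)*(-5*(-6))*61) - 504) = 5059/((-1 + (½)*30² + (½)*30*61) - 504) = 5059/((-1 + (½)*900 + 915) - 504) = 5059/((-1 + 450 + 915) - 504) = 5059/(1364 - 504) = 5059/860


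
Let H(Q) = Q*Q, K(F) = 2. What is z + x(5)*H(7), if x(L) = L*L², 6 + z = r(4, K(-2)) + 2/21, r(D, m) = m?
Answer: 128543/21 ≈ 6121.1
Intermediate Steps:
H(Q) = Q²
z = -82/21 (z = -6 + (2 + 2/21) = -6 + 44/21 = -82/21 ≈ -3.9048)
x(L) = L³
z + x(5)*H(7) = -82/21 + 5³*7² = -82/21 + 125*49 = -82/21 + 6125 = 128543/21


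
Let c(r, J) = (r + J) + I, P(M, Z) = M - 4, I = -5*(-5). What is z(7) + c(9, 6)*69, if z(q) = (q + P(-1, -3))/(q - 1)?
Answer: 8281/3 ≈ 2760.3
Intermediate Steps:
I = 25
P(M, Z) = -4 + M
c(r, J) = 25 + J + r (c(r, J) = (r + J) + 25 = (J + r) + 25 = 25 + J + r)
z(q) = (-5 + q)/(-1 + q) (z(q) = (q + (-4 - 1))/(q - 1) = (q - 5)/(-1 + q) = (-5 + q)/(-1 + q))
z(7) + c(9, 6)*69 = (-5 + 7)/(-1 + 7) + (25 + 6 + 9)*69 = 2/6 + 40*69 = (⅙)*2 + 2760 = ⅓ + 2760 = 8281/3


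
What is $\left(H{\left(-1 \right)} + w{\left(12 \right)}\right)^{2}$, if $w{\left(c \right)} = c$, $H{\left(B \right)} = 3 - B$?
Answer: $256$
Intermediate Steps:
$\left(H{\left(-1 \right)} + w{\left(12 \right)}\right)^{2} = \left(\left(3 - -1\right) + 12\right)^{2} = \left(\left(3 + 1\right) + 12\right)^{2} = \left(4 + 12\right)^{2} = 16^{2} = 256$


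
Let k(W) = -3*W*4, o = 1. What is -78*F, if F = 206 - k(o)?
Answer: -17004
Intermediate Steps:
k(W) = -12*W
F = 218 (F = 206 - (-12) = 206 - 1*(-12) = 206 + 12 = 218)
-78*F = -78*218 = -17004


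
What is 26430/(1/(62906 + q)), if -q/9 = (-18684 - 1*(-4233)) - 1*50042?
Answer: 17003555490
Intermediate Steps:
q = 580437 (q = -9*((-18684 - 1*(-4233)) - 1*50042) = -9*((-18684 + 4233) - 50042) = -9*(-14451 - 50042) = -9*(-64493) = 580437)
26430/(1/(62906 + q)) = 26430/(1/(62906 + 580437)) = 26430/(1/643343) = 26430*643343 = 17003555490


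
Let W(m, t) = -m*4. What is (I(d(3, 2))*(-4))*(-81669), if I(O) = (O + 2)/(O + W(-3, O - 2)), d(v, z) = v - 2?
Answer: 980028/13 ≈ 75387.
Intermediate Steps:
d(v, z) = -2 + v
W(m, t) = -4*m
I(O) = (2 + O)/(12 + O) (I(O) = (O + 2)/(O - 4*(-3)) = (2 + O)/(O + 12) = (2 + O)/(12 + O))
(I(d(3, 2))*(-4))*(-81669) = (((2 + (-2 + 3))/(12 + (-2 + 3)))*(-4))*(-81669) = (((2 + 1)/(12 + 1))*(-4))*(-81669) = ((3/13)*(-4))*(-81669) = -12/13*(-81669) = 980028/13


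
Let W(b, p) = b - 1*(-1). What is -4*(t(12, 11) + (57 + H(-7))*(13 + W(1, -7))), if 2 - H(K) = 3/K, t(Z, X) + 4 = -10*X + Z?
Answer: -22104/7 ≈ -3157.7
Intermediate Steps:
t(Z, X) = -4 + Z - 10*X (t(Z, X) = -4 + (-10*X + Z) = -4 + (Z - 10*X) = -4 + Z - 10*X)
W(b, p) = 1 + b (W(b, p) = b + 1 = 1 + b)
H(K) = 2 - 3/K
-4*(t(12, 11) + (57 + H(-7))*(13 + W(1, -7))) = -4*((-4 + 12 - 10*11) + (57 + (2 - 3/(-7)))*(13 + (1 + 1))) = -4*((-4 + 12 - 110) + (57 + (2 - 3*(-1/7)))*(13 + 2)) = -4*(-102 + (57 + (2 + 3/7))*15) = -4*(-102 + (57 + 17/7)*15) = -4*(-102 + (416/7)*15) = -4*(-102 + 6240/7) = -4*5526/7 = -22104/7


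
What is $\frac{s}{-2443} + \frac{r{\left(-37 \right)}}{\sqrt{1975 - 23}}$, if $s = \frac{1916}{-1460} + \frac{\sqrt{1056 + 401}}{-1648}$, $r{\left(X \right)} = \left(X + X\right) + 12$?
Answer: $\frac{479}{891695} - \frac{31 \sqrt{122}}{244} + \frac{\sqrt{1457}}{4026064} \approx -1.4028$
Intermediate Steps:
$r{\left(X \right)} = 12 + 2 X$ ($r{\left(X \right)} = 2 X + 12 = 12 + 2 X$)
$s = - \frac{479}{365} - \frac{\sqrt{1457}}{1648}$ ($s = 1916 \left(- \frac{1}{1460}\right) + \sqrt{1457} \left(- \frac{1}{1648}\right) = - \frac{479}{365} - \frac{\sqrt{1457}}{1648} \approx -1.3355$)
$\frac{s}{-2443} + \frac{r{\left(-37 \right)}}{\sqrt{1975 - 23}} = \frac{- \frac{479}{365} - \frac{\sqrt{1457}}{1648}}{-2443} + \frac{12 + 2 \left(-37\right)}{\sqrt{1975 - 23}} = \left(- \frac{479}{365} - \frac{\sqrt{1457}}{1648}\right) \left(- \frac{1}{2443}\right) + \frac{12 - 74}{\sqrt{1952}} = \left(\frac{479}{891695} + \frac{\sqrt{1457}}{4026064}\right) - \frac{62}{4 \sqrt{122}} = \left(\frac{479}{891695} + \frac{\sqrt{1457}}{4026064}\right) - 62 \frac{\sqrt{122}}{488} = \left(\frac{479}{891695} + \frac{\sqrt{1457}}{4026064}\right) - \frac{31 \sqrt{122}}{244} = \frac{479}{891695} - \frac{31 \sqrt{122}}{244} + \frac{\sqrt{1457}}{4026064}$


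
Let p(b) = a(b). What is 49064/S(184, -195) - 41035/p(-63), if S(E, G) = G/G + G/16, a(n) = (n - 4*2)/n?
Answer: -518488399/12709 ≈ -40797.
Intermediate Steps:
a(n) = (-8 + n)/n (a(n) = (n - 8)/n = (-8 + n)/n)
p(b) = (-8 + b)/b
S(E, G) = 1 + G/16 (S(E, G) = 1 + G*(1/16) = 1 + G/16)
49064/S(184, -195) - 41035/p(-63) = 49064/(1 + (1/16)*(-195)) - 41035*(-63/(-8 - 63)) = 49064/(1 - 195/16) - 41035/((-1/63*(-71))) = 49064/(-179/16) - 41035/71/63 = 49064*(-16/179) - 41035*63/71 = -785024/179 - 2585205/71 = -518488399/12709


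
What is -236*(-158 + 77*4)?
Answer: -35400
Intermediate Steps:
-236*(-158 + 77*4) = -236*(-158 + 308) = -236*150 = -35400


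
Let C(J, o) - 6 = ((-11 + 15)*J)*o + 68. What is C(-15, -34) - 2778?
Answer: -664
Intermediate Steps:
C(J, o) = 74 + 4*J*o (C(J, o) = 6 + (((-11 + 15)*J)*o + 68) = 6 + ((4*J)*o + 68) = 6 + (4*J*o + 68) = 6 + (68 + 4*J*o) = 74 + 4*J*o)
C(-15, -34) - 2778 = (74 + 4*(-15)*(-34)) - 2778 = (74 + 2040) - 2778 = 2114 - 2778 = -664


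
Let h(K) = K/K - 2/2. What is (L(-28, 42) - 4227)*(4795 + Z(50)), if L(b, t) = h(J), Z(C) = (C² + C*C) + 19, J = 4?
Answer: -41483778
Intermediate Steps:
Z(C) = 19 + 2*C² (Z(C) = (C² + C²) + 19 = 2*C² + 19 = 19 + 2*C²)
h(K) = 0 (h(K) = 1 - 2*½ = 1 - 1 = 0)
L(b, t) = 0
(L(-28, 42) - 4227)*(4795 + Z(50)) = (0 - 4227)*(4795 + (19 + 2*50²)) = -4227*(4795 + (19 + 2*2500)) = -4227*(4795 + (19 + 5000)) = -4227*(4795 + 5019) = -4227*9814 = -41483778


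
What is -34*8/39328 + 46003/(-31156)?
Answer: -56802513/38290724 ≈ -1.4835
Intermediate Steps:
-34*8/39328 + 46003/(-31156) = -272*1/39328 + 46003*(-1/31156) = -17/2458 - 46003/31156 = -56802513/38290724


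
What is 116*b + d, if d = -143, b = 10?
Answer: 1017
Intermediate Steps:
116*b + d = 116*10 - 143 = 1160 - 143 = 1017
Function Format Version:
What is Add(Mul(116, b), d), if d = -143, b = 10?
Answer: 1017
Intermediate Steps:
Add(Mul(116, b), d) = Add(Mul(116, 10), -143) = Add(1160, -143) = 1017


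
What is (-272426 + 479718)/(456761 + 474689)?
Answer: 103646/465725 ≈ 0.22255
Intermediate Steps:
(-272426 + 479718)/(456761 + 474689) = 207292/931450 = 207292*(1/931450) = 103646/465725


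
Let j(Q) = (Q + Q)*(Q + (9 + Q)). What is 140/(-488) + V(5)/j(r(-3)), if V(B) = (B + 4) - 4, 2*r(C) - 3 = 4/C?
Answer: -11/1952 ≈ -0.0056352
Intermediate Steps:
r(C) = 3/2 + 2/C (r(C) = 3/2 + (4/C)/2 = 3/2 + 2/C)
V(B) = B (V(B) = (4 + B) - 4 = B)
j(Q) = 2*Q*(9 + 2*Q) (j(Q) = (2*Q)*(9 + 2*Q) = 2*Q*(9 + 2*Q))
140/(-488) + V(5)/j(r(-3)) = 140/(-488) + 5/((2*(3/2 + 2/(-3))*(9 + 2*(3/2 + 2/(-3))))) = 140*(-1/488) + 5/((2*(3/2 + 2*(-1/3))*(9 + 2*(3/2 + 2*(-1/3))))) = -35/122 + 5/((2*(3/2 - 2/3)*(9 + 2*(3/2 - 2/3)))) = -35/122 + 5/((2*(5/6)*(9 + 2*(5/6)))) = -35/122 + 5/((2*(5/6)*(9 + 5/3))) = -35/122 + 5/((2*(5/6)*(32/3))) = -35/122 + 5/(160/9) = -35/122 + 5*(9/160) = -35/122 + 9/32 = -11/1952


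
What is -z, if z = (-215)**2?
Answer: -46225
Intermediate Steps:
z = 46225
-z = -1*46225 = -46225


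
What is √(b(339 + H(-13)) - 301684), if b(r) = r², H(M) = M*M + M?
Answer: I*√56659 ≈ 238.03*I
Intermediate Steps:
H(M) = M + M² (H(M) = M² + M = M + M²)
√(b(339 + H(-13)) - 301684) = √((339 - 13*(1 - 13))² - 301684) = √((339 - 13*(-12))² - 301684) = √((339 + 156)² - 301684) = √(495² - 301684) = √(245025 - 301684) = √(-56659) = I*√56659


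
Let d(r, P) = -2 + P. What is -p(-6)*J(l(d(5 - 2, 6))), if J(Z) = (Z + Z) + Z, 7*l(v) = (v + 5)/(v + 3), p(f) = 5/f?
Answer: 45/98 ≈ 0.45918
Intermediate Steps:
l(v) = (5 + v)/(7*(3 + v)) (l(v) = ((v + 5)/(v + 3))/7 = ((5 + v)/(3 + v))/7 = (5 + v)/(7*(3 + v)))
J(Z) = 3*Z (J(Z) = 2*Z + Z = 3*Z)
-p(-6)*J(l(d(5 - 2, 6))) = -5/(-6)*3*((5 + (-2 + 6))/(7*(3 + (-2 + 6)))) = -5*(-1/6)*3*((5 + 4)/(7*(3 + 4))) = -(-5)*3*((1/7)*9/7)/6 = -(-5)*3*((1/7)*(1/7)*9)/6 = -(-5)*3*(9/49)/6 = -(-5)*27/(6*49) = -1*(-45/98) = 45/98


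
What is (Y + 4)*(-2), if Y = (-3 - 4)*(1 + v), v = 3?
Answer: 48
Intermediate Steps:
Y = -28 (Y = (-3 - 4)*(1 + 3) = -7*4 = -28)
(Y + 4)*(-2) = (-28 + 4)*(-2) = -24*(-2) = 48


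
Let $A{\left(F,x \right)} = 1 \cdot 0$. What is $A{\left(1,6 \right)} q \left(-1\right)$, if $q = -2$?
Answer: $0$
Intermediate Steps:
$A{\left(F,x \right)} = 0$
$A{\left(1,6 \right)} q \left(-1\right) = 0 \left(-2\right) \left(-1\right) = 0 \left(-1\right) = 0$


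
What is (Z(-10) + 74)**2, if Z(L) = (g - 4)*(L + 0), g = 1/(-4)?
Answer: 54289/4 ≈ 13572.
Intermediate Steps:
g = -1/4 ≈ -0.25000
Z(L) = -17*L/4 (Z(L) = (-1/4 - 4)*(L + 0) = -17*L/4)
(Z(-10) + 74)**2 = (-17/4*(-10) + 74)**2 = (85/2 + 74)**2 = (233/2)**2 = 54289/4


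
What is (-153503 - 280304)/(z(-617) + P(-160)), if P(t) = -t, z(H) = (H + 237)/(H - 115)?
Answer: -79386681/29375 ≈ -2702.5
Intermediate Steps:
z(H) = (237 + H)/(-115 + H)
(-153503 - 280304)/(z(-617) + P(-160)) = (-153503 - 280304)/((237 - 617)/(-115 - 617) - 1*(-160)) = -433807/(-380/(-732) + 160) = -433807/(-1/732*(-380) + 160) = -433807/(95/183 + 160) = -433807/29375/183 = -433807*183/29375 = -79386681/29375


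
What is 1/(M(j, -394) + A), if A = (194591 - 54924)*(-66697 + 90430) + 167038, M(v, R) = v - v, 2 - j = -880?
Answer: 1/3314883949 ≈ 3.0167e-10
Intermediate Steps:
j = 882 (j = 2 - 1*(-880) = 2 + 880 = 882)
M(v, R) = 0
A = 3314883949 (A = 139667*23733 + 167038 = 3314716911 + 167038 = 3314883949)
1/(M(j, -394) + A) = 1/(0 + 3314883949) = 1/3314883949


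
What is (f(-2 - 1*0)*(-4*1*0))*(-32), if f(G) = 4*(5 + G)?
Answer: 0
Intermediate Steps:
f(G) = 20 + 4*G
(f(-2 - 1*0)*(-4*1*0))*(-32) = ((20 + 4*(-2 - 1*0))*(-4*1*0))*(-32) = ((20 + 4*(-2 + 0))*(-4*0))*(-32) = ((20 + 4*(-2))*0)*(-32) = ((20 - 8)*0)*(-32) = (12*0)*(-32) = 0*(-32) = 0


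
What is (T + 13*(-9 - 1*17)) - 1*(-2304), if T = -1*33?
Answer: 1933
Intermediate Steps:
T = -33
(T + 13*(-9 - 1*17)) - 1*(-2304) = (-33 + 13*(-9 - 1*17)) - 1*(-2304) = (-33 + 13*(-9 - 17)) + 2304 = (-33 + 13*(-26)) + 2304 = (-33 - 338) + 2304 = -371 + 2304 = 1933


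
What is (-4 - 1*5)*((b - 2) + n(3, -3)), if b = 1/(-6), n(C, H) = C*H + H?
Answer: 255/2 ≈ 127.50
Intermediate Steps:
n(C, H) = H + C*H
b = -⅙ ≈ -0.16667
(-4 - 1*5)*((b - 2) + n(3, -3)) = (-4 - 1*5)*((-⅙ - 2) - 3*(1 + 3)) = (-4 - 5)*(-13/6 - 3*4) = -9*(-13/6 - 12) = -9*(-85/6) = 255/2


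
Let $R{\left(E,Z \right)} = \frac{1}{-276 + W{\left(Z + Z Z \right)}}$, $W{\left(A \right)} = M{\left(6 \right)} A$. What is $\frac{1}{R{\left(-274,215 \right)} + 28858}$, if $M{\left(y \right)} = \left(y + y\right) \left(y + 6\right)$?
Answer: $\frac{6687084}{192975870073} \approx 3.4652 \cdot 10^{-5}$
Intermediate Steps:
$M{\left(y \right)} = 2 y \left(6 + y\right)$
$W{\left(A \right)} = 144 A$ ($W{\left(A \right)} = 2 \cdot 6 \left(6 + 6\right) A = 2 \cdot 6 \cdot 12 A = 144 A$)
$R{\left(E,Z \right)} = \frac{1}{-276 + 144 Z + 144 Z^{2}}$ ($R{\left(E,Z \right)} = \frac{1}{-276 + 144 \left(Z + Z Z\right)} = \frac{1}{-276 + 144 \left(Z + Z^{2}\right)} = \frac{1}{-276 + \left(144 Z + 144 Z^{2}\right)} = \frac{1}{-276 + 144 Z + 144 Z^{2}}$)
$\frac{1}{R{\left(-274,215 \right)} + 28858} = \frac{1}{\frac{1}{12 \left(-23 + 12 \cdot 215 \left(1 + 215\right)\right)} + 28858} = \frac{1}{\frac{1}{12 \left(-23 + 12 \cdot 215 \cdot 216\right)} + 28858} = \frac{1}{\frac{1}{12 \left(-23 + 557280\right)} + 28858} = \frac{1}{\frac{1}{12 \cdot 557257} + 28858} = \frac{1}{\frac{1}{12} \cdot \frac{1}{557257} + 28858} = \frac{1}{\frac{1}{6687084} + 28858} = \frac{1}{\frac{192975870073}{6687084}} = \frac{6687084}{192975870073}$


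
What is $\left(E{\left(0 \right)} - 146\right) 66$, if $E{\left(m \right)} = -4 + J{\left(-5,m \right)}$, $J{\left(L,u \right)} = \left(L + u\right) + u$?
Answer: $-10230$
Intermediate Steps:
$J{\left(L,u \right)} = L + 2 u$
$E{\left(m \right)} = -9 + 2 m$ ($E{\left(m \right)} = -4 + \left(-5 + 2 m\right) = -9 + 2 m$)
$\left(E{\left(0 \right)} - 146\right) 66 = \left(\left(-9 + 2 \cdot 0\right) - 146\right) 66 = \left(\left(-9 + 0\right) - 146\right) 66 = \left(-9 - 146\right) 66 = \left(-155\right) 66 = -10230$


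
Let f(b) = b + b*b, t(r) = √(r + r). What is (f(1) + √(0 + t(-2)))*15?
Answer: 45 + 15*I ≈ 45.0 + 15.0*I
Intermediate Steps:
t(r) = √2*√r (t(r) = √(2*r) = √2*√r)
f(b) = b + b²
(f(1) + √(0 + t(-2)))*15 = (1*(1 + 1) + √(0 + √2*√(-2)))*15 = (1*2 + √(0 + √2*(I*√2)))*15 = (2 + √(0 + 2*I))*15 = (2 + √(2*I))*15 = (2 + (1 + I))*15 = (3 + I)*15 = 45 + 15*I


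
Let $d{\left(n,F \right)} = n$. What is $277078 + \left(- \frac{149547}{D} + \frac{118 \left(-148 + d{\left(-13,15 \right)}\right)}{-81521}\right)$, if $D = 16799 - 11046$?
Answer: $\frac{11812256001811}{42635483} \approx 2.7705 \cdot 10^{5}$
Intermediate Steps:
$D = 5753$ ($D = 16799 - 11046 = 5753$)
$277078 + \left(- \frac{149547}{D} + \frac{118 \left(-148 + d{\left(-13,15 \right)}\right)}{-81521}\right) = 277078 - \left(\frac{149547}{5753} - \frac{118 \left(-148 - 13\right)}{-81521}\right) = 277078 - \left(\frac{149547}{5753} - 118 \left(-161\right) \left(- \frac{1}{81521}\right)\right) = 277078 - \frac{1098356863}{42635483} = \frac{11812256001811}{42635483}$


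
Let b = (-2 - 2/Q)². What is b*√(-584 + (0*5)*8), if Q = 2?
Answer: 18*I*√146 ≈ 217.49*I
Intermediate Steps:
b = 9 (b = (-2 - 2/2)² = (-2 - 2*½)² = (-2 - 1)² = (-3)² = 9)
b*√(-584 + (0*5)*8) = 9*√(-584 + (0*5)*8) = 9*√(-584 + 0*8) = 9*√(-584 + 0) = 9*√(-584) = 9*(2*I*√146) = 18*I*√146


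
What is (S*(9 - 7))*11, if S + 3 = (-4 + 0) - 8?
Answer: -330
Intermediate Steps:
S = -15 (S = -3 + ((-4 + 0) - 8) = -3 + (-4 - 8) = -3 - 12 = -15)
(S*(9 - 7))*11 = -15*(9 - 7)*11 = -15*2*11 = -30*11 = -330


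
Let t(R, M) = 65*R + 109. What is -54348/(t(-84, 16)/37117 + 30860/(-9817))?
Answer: 2829027600996/171137341 ≈ 16531.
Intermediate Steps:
t(R, M) = 109 + 65*R
-54348/(t(-84, 16)/37117 + 30860/(-9817)) = -54348/((109 + 65*(-84))/37117 + 30860/(-9817)) = -54348/((109 - 5460)*(1/37117) + 30860*(-1/9817)) = -54348/(-5351*1/37117 - 30860/9817) = -54348/(-5351/37117 - 30860/9817) = -54348/(-1197961387/364377589) = -54348*(-364377589/1197961387) = 2829027600996/171137341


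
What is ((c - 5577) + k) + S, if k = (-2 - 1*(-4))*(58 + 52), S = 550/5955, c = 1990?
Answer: -4009987/1191 ≈ -3366.9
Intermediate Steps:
S = 110/1191 (S = 550*(1/5955) = 110/1191 ≈ 0.092359)
k = 220 (k = (-2 + 4)*110 = 2*110 = 220)
((c - 5577) + k) + S = ((1990 - 5577) + 220) + 110/1191 = (-3587 + 220) + 110/1191 = -3367 + 110/1191 = -4009987/1191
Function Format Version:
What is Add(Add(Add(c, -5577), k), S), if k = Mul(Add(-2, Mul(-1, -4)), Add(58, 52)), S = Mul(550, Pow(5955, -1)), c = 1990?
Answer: Rational(-4009987, 1191) ≈ -3366.9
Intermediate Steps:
S = Rational(110, 1191) (S = Mul(550, Rational(1, 5955)) = Rational(110, 1191) ≈ 0.092359)
k = 220 (k = Mul(Add(-2, 4), 110) = Mul(2, 110) = 220)
Add(Add(Add(c, -5577), k), S) = Add(Add(Add(1990, -5577), 220), Rational(110, 1191)) = Add(Add(-3587, 220), Rational(110, 1191)) = Add(-3367, Rational(110, 1191)) = Rational(-4009987, 1191)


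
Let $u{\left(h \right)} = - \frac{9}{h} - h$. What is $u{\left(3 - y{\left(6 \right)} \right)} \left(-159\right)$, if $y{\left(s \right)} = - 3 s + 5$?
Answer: $\frac{42135}{16} \approx 2633.4$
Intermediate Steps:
$y{\left(s \right)} = 5 - 3 s$
$u{\left(h \right)} = - h - \frac{9}{h}$
$u{\left(3 - y{\left(6 \right)} \right)} \left(-159\right) = \left(- (3 - \left(5 - 18\right)) - \frac{9}{3 - \left(5 - 18\right)}\right) \left(-159\right) = \left(- (3 - -13) - \frac{9}{3 - -13}\right) \left(-159\right) = \left(- (3 + 13) - \frac{9}{3 + 13}\right) \left(-159\right) = \left(\left(-1\right) 16 - \frac{9}{16}\right) \left(-159\right) = \left(-16 - \frac{9}{16}\right) \left(-159\right) = \left(- \frac{265}{16}\right) \left(-159\right) = \frac{42135}{16}$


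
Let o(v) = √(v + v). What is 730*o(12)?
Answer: 1460*√6 ≈ 3576.3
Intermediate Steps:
o(v) = √2*√v (o(v) = √(2*v) = √2*√v)
730*o(12) = 730*(√2*√12) = 730*(√2*(2*√3)) = 730*(2*√6) = 1460*√6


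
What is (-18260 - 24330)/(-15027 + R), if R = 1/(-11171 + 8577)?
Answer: 110478460/38980039 ≈ 2.8342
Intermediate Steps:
R = -1/2594 (R = 1/(-2594) = -1/2594 ≈ -0.00038551)
(-18260 - 24330)/(-15027 + R) = (-18260 - 24330)/(-15027 - 1/2594) = -42590/(-38980039/2594) = -42590*(-2594/38980039) = 110478460/38980039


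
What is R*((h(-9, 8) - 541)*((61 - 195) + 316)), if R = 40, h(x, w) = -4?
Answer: -3967600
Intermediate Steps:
R*((h(-9, 8) - 541)*((61 - 195) + 316)) = 40*((-4 - 541)*((61 - 195) + 316)) = 40*(-545*(-134 + 316)) = 40*(-545*182) = 40*(-99190) = -3967600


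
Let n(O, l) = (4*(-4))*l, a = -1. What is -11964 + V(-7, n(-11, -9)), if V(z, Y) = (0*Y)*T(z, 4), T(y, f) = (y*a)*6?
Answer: -11964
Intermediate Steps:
T(y, f) = -6*y (T(y, f) = (y*(-1))*6 = -y*6 = -6*y)
n(O, l) = -16*l
V(z, Y) = 0 (V(z, Y) = (0*Y)*(-6*z) = 0*(-6*z) = 0)
-11964 + V(-7, n(-11, -9)) = -11964 + 0 = -11964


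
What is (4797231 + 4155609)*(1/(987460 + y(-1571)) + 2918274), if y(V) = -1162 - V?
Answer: 25809895499725073880/987869 ≈ 2.6127e+13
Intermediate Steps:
(4797231 + 4155609)*(1/(987460 + y(-1571)) + 2918274) = (4797231 + 4155609)*(1/(987460 + (-1162 - 1*(-1571))) + 2918274) = 8952840*(1/(987460 + (-1162 + 1571)) + 2918274) = 8952840*(1/(987460 + 409) + 2918274) = 8952840*(1/987869 + 2918274) = 8952840*(2882872418107/987869) = 25809895499725073880/987869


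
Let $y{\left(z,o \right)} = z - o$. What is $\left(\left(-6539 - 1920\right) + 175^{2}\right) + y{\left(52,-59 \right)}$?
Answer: $22277$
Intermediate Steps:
$\left(\left(-6539 - 1920\right) + 175^{2}\right) + y{\left(52,-59 \right)} = \left(\left(-6539 - 1920\right) + 175^{2}\right) + \left(52 - -59\right) = \left(\left(-6539 - 1920\right) + 30625\right) + \left(52 + 59\right) = \left(-8459 + 30625\right) + 111 = 22166 + 111 = 22277$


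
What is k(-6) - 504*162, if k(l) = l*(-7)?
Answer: -81606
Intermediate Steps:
k(l) = -7*l
k(-6) - 504*162 = -7*(-6) - 504*162 = 42 - 81648 = -81606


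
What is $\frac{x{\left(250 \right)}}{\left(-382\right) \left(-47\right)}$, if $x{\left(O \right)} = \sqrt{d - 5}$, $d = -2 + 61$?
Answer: $\frac{3 \sqrt{6}}{17954} \approx 0.00040929$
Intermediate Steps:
$d = 59$
$x{\left(O \right)} = 3 \sqrt{6}$ ($x{\left(O \right)} = \sqrt{59 - 5} = \sqrt{54} = 3 \sqrt{6}$)
$\frac{x{\left(250 \right)}}{\left(-382\right) \left(-47\right)} = \frac{3 \sqrt{6}}{\left(-382\right) \left(-47\right)} = \frac{3 \sqrt{6}}{17954}$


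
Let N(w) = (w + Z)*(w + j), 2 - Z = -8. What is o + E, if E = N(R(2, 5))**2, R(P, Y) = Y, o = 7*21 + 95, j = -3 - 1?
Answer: 467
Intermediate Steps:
j = -4
o = 242 (o = 147 + 95 = 242)
Z = 10 (Z = 2 - 1*(-8) = 2 + 8 = 10)
N(w) = (-4 + w)*(10 + w) (N(w) = (w + 10)*(w - 4) = (10 + w)*(-4 + w) = (-4 + w)*(10 + w))
E = 225 (E = (-40 + 5**2 + 6*5)**2 = (-40 + 25 + 30)**2 = 15**2 = 225)
o + E = 242 + 225 = 467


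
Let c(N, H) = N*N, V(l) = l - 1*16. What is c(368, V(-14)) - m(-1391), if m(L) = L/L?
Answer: 135423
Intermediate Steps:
m(L) = 1
V(l) = -16 + l (V(l) = l - 16 = -16 + l)
c(N, H) = N**2
c(368, V(-14)) - m(-1391) = 368**2 - 1*1 = 135424 - 1 = 135423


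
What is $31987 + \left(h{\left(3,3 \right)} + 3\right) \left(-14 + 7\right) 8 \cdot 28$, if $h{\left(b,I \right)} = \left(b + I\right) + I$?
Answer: $13171$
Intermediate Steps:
$h{\left(b,I \right)} = b + 2 I$ ($h{\left(b,I \right)} = \left(I + b\right) + I = b + 2 I$)
$31987 + \left(h{\left(3,3 \right)} + 3\right) \left(-14 + 7\right) 8 \cdot 28 = 31987 + \left(\left(3 + 2 \cdot 3\right) + 3\right) \left(-14 + 7\right) 8 \cdot 28 = 31987 + \left(\left(3 + 6\right) + 3\right) \left(-7\right) 8 \cdot 28 = 31987 + \left(9 + 3\right) \left(-7\right) 8 \cdot 28 = 31987 + 12 \left(-7\right) 8 \cdot 28 = 31987 + \left(-84\right) 8 \cdot 28 = 31987 - 18816 = 13171$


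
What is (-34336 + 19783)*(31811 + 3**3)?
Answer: -463338414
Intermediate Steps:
(-34336 + 19783)*(31811 + 3**3) = -14553*(31811 + 27) = -14553*31838 = -463338414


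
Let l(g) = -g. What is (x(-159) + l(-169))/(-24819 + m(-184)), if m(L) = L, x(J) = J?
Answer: -10/25003 ≈ -0.00039995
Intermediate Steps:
(x(-159) + l(-169))/(-24819 + m(-184)) = (-159 - 1*(-169))/(-24819 - 184) = (-159 + 169)/(-25003) = 10*(-1/25003) = -10/25003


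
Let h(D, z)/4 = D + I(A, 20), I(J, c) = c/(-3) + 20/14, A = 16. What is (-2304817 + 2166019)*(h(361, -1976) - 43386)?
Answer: 40770617052/7 ≈ 5.8244e+9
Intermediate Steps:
I(J, c) = 10/7 - c/3 (I(J, c) = c*(-⅓) + 20*(1/14) = -c/3 + 10/7 = 10/7 - c/3)
h(D, z) = -440/21 + 4*D (h(D, z) = 4*(D + (10/7 - ⅓*20)) = 4*(D + (10/7 - 20/3)) = 4*(D - 110/21) = 4*(-110/21 + D) = -440/21 + 4*D)
(-2304817 + 2166019)*(h(361, -1976) - 43386) = (-2304817 + 2166019)*((-440/21 + 4*361) - 43386) = -138798*((-440/21 + 1444) - 43386) = -138798*(29884/21 - 43386) = -138798*(-881222/21) = 40770617052/7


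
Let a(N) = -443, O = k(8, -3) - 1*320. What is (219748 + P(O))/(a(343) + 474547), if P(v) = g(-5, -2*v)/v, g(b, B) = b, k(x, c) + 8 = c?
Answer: 72736593/156928424 ≈ 0.46350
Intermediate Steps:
k(x, c) = -8 + c
O = -331 (O = (-8 - 3) - 1*320 = -11 - 320 = -331)
P(v) = -5/v
(219748 + P(O))/(a(343) + 474547) = (219748 - 5/(-331))/(-443 + 474547) = (219748 - 5*(-1/331))/474104 = (219748 + 5/331)*(1/474104) = (72736593/331)*(1/474104) = 72736593/156928424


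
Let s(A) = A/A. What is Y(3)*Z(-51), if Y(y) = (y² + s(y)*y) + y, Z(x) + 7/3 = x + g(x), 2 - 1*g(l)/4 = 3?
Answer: -860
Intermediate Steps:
g(l) = -4 (g(l) = 8 - 4*3 = 8 - 12 = -4)
s(A) = 1
Z(x) = -19/3 + x (Z(x) = -7/3 + (x - 4) = -7/3 + (-4 + x) = -19/3 + x)
Y(y) = y² + 2*y (Y(y) = (y² + 1*y) + y = (y² + y) + y = (y + y²) + y = y² + 2*y)
Y(3)*Z(-51) = (3*(2 + 3))*(-19/3 - 51) = (3*5)*(-172/3) = 15*(-172/3) = -860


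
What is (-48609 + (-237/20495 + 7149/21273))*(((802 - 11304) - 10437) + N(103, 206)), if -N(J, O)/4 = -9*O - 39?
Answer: 94428511445439029/145330045 ≈ 6.4975e+8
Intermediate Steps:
N(J, O) = 156 + 36*O (N(J, O) = -4*(-9*O - 39) = -4*(-39 - 9*O) = 156 + 36*O)
(-48609 + (-237/20495 + 7149/21273))*(((802 - 11304) - 10437) + N(103, 206)) = (-48609 + (-237/20495 + 7149/21273))*(((802 - 11304) - 10437) + (156 + 36*206)) = (-48609 + (-237*1/20495 + 7149*(1/21273)))*((-10502 - 10437) + (156 + 7416)) = (-48609 + (-237/20495 + 2383/7091))*(-20939 + 7572) = (-48609 + 47159018/145330045)*(-13367) = -7064300998387/145330045*(-13367) = 94428511445439029/145330045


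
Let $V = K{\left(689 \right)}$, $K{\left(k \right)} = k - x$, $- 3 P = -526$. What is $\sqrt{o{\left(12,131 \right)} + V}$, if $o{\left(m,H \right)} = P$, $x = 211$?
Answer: $\frac{14 \sqrt{30}}{3} \approx 25.56$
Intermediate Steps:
$P = \frac{526}{3}$ ($P = \left(- \frac{1}{3}\right) \left(-526\right) = \frac{526}{3} \approx 175.33$)
$o{\left(m,H \right)} = \frac{526}{3}$
$K{\left(k \right)} = -211 + k$ ($K{\left(k \right)} = k - 211 = -211 + k$)
$V = 478$ ($V = -211 + 689 = 478$)
$\sqrt{o{\left(12,131 \right)} + V} = \sqrt{\frac{526}{3} + 478} = \sqrt{\frac{1960}{3}} = \frac{14 \sqrt{30}}{3}$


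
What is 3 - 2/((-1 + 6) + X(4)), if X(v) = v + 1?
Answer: 14/5 ≈ 2.8000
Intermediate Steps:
X(v) = 1 + v
3 - 2/((-1 + 6) + X(4)) = 3 - 2/((-1 + 6) + (1 + 4)) = 3 - 2/(5 + 5) = 3 - 2/10 = 3 + (⅒)*(-2) = 3 - ⅕ = 14/5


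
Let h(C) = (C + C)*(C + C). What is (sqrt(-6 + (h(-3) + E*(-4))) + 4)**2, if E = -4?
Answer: (4 + sqrt(46))**2 ≈ 116.26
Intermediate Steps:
h(C) = 4*C**2 (h(C) = (2*C)*(2*C) = 4*C**2)
(sqrt(-6 + (h(-3) + E*(-4))) + 4)**2 = (sqrt(-6 + (4*(-3)**2 - 4*(-4))) + 4)**2 = (sqrt(-6 + (4*9 + 16)) + 4)**2 = (sqrt(-6 + (36 + 16)) + 4)**2 = (sqrt(-6 + 52) + 4)**2 = (sqrt(46) + 4)**2 = (4 + sqrt(46))**2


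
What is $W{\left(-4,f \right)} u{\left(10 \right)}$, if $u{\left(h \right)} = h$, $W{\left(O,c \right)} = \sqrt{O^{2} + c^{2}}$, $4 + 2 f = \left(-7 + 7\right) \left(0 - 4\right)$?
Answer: $20 \sqrt{5} \approx 44.721$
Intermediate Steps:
$f = -2$ ($f = -2 + \frac{\left(-7 + 7\right) \left(0 - 4\right)}{2} = -2 + \frac{0 \left(-4\right)}{2} = -2 + \frac{1}{2} \cdot 0 = -2 + 0 = -2$)
$W{\left(-4,f \right)} u{\left(10 \right)} = \sqrt{\left(-4\right)^{2} + \left(-2\right)^{2}} \cdot 10 = \sqrt{16 + 4} \cdot 10 = \sqrt{20} \cdot 10 = 2 \sqrt{5} \cdot 10 = 20 \sqrt{5}$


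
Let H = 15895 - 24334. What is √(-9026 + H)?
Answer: I*√17465 ≈ 132.16*I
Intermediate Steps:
H = -8439
√(-9026 + H) = √(-9026 - 8439) = √(-17465) = I*√17465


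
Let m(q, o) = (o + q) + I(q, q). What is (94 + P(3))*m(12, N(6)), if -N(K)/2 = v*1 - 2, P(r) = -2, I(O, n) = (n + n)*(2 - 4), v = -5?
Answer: -2024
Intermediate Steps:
I(O, n) = -4*n (I(O, n) = (2*n)*(-2) = -4*n)
N(K) = 14 (N(K) = -2*(-5*1 - 2) = -2*(-5 - 2) = -2*(-7) = 14)
m(q, o) = o - 3*q (m(q, o) = (o + q) - 4*q = o - 3*q)
(94 + P(3))*m(12, N(6)) = (94 - 2)*(14 - 3*12) = 92*(14 - 36) = 92*(-22) = -2024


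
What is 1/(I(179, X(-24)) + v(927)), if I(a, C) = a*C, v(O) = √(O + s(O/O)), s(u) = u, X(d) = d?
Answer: -537/2306836 - √58/4613672 ≈ -0.00023444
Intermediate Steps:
v(O) = √(1 + O) (v(O) = √(O + O/O) = √(O + 1) = √(1 + O))
I(a, C) = C*a
1/(I(179, X(-24)) + v(927)) = 1/(-24*179 + √(1 + 927)) = 1/(-4296 + √928) = 1/(-4296 + 4*√58)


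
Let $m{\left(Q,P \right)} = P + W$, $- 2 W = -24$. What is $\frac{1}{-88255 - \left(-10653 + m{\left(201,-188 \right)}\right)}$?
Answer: $- \frac{1}{77426} \approx -1.2916 \cdot 10^{-5}$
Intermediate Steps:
$W = 12$ ($W = \left(- \frac{1}{2}\right) \left(-24\right) = 12$)
$m{\left(Q,P \right)} = 12 + P$ ($m{\left(Q,P \right)} = P + 12 = 12 + P$)
$\frac{1}{-88255 - \left(-10653 + m{\left(201,-188 \right)}\right)} = \frac{1}{-88255 - -10829} = \frac{1}{-88255 + \left(10653 - -176\right)} = \frac{1}{-88255 + \left(10653 + 176\right)} = \frac{1}{-88255 + 10829} = \frac{1}{-77426} = - \frac{1}{77426}$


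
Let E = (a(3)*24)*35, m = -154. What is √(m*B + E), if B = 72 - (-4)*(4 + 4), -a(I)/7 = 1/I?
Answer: 2*I*√4494 ≈ 134.07*I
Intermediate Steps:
a(I) = -7/I
B = 104 (B = 72 - (-4)*8 = 72 - 1*(-32) = 72 + 32 = 104)
E = -1960 (E = (-7/3*24)*35 = (-7*⅓*24)*35 = -7/3*24*35 = -56*35 = -1960)
√(m*B + E) = √(-154*104 - 1960) = √(-16016 - 1960) = √(-17976) = 2*I*√4494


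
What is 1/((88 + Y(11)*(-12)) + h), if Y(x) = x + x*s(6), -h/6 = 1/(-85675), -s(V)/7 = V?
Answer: 85675/471212506 ≈ 0.00018182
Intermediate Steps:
s(V) = -7*V
h = 6/85675 (h = -6/(-85675) = -6*(-1/85675) = 6/85675 ≈ 7.0032e-5)
Y(x) = -41*x (Y(x) = x + x*(-7*6) = x + x*(-42) = x - 42*x = -41*x)
1/((88 + Y(11)*(-12)) + h) = 1/((88 - 41*11*(-12)) + 6/85675) = 1/((88 - 451*(-12)) + 6/85675) = 1/((88 + 5412) + 6/85675) = 1/(5500 + 6/85675) = 1/(471212506/85675) = 85675/471212506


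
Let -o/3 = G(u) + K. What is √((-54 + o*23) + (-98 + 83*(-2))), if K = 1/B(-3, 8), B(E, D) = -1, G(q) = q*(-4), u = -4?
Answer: I*√1353 ≈ 36.783*I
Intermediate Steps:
G(q) = -4*q
K = -1 (K = 1/(-1) = -1)
o = -45 (o = -3*(-4*(-4) - 1) = -3*(16 - 1) = -3*15 = -45)
√((-54 + o*23) + (-98 + 83*(-2))) = √((-54 - 45*23) + (-98 + 83*(-2))) = √((-54 - 1035) + (-98 - 166)) = √(-1089 - 264) = √(-1353) = I*√1353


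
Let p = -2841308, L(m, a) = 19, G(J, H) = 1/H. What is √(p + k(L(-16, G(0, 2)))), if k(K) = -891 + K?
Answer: 2*I*√710545 ≈ 1685.9*I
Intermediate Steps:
√(p + k(L(-16, G(0, 2)))) = √(-2841308 + (-891 + 19)) = √(-2841308 - 872) = √(-2842180) = 2*I*√710545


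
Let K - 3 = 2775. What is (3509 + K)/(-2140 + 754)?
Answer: -6287/1386 ≈ -4.5361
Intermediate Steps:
K = 2778 (K = 3 + 2775 = 2778)
(3509 + K)/(-2140 + 754) = (3509 + 2778)/(-2140 + 754) = 6287/(-1386) = 6287*(-1/1386) = -6287/1386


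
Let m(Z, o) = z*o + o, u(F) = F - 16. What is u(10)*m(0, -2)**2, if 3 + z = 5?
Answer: -216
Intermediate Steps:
z = 2 (z = -3 + 5 = 2)
u(F) = -16 + F
m(Z, o) = 3*o (m(Z, o) = 2*o + o = 3*o)
u(10)*m(0, -2)**2 = (-16 + 10)*(3*(-2))**2 = -6*(-6)**2 = -6*36 = -216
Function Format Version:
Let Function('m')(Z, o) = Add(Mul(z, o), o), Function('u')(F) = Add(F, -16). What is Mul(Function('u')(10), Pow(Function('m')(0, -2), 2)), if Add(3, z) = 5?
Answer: -216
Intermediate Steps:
z = 2 (z = Add(-3, 5) = 2)
Function('u')(F) = Add(-16, F)
Function('m')(Z, o) = Mul(3, o) (Function('m')(Z, o) = Add(Mul(2, o), o) = Mul(3, o))
Mul(Function('u')(10), Pow(Function('m')(0, -2), 2)) = Mul(Add(-16, 10), Pow(Mul(3, -2), 2)) = Mul(-6, Pow(-6, 2)) = Mul(-6, 36) = -216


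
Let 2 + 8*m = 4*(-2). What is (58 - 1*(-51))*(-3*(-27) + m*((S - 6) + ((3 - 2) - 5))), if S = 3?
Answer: 39131/4 ≈ 9782.8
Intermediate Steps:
m = -5/4 (m = -1/4 + (4*(-2))/8 = -1/4 + (1/8)*(-8) = -1/4 - 1 = -5/4 ≈ -1.2500)
(58 - 1*(-51))*(-3*(-27) + m*((S - 6) + ((3 - 2) - 5))) = (58 - 1*(-51))*(-3*(-27) - 5*((3 - 6) + ((3 - 2) - 5))/4) = (58 + 51)*(81 - 5*(-3 + (1 - 5))/4) = 109*(81 - 5*(-3 - 4)/4) = 109*(81 - 5/4*(-7)) = 109*(81 + 35/4) = 109*(359/4) = 39131/4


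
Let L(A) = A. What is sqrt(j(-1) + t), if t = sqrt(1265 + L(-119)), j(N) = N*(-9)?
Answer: sqrt(9 + sqrt(1146)) ≈ 6.5462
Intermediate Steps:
j(N) = -9*N
t = sqrt(1146) (t = sqrt(1265 - 119) = sqrt(1146) ≈ 33.853)
sqrt(j(-1) + t) = sqrt(-9*(-1) + sqrt(1146)) = sqrt(9 + sqrt(1146))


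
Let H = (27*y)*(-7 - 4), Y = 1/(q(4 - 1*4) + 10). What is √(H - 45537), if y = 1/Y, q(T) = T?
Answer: I*√48507 ≈ 220.24*I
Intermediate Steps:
Y = ⅒ (Y = 1/((4 - 1*4) + 10) = 1/((4 - 4) + 10) = 1/(0 + 10) = 1/10 = ⅒ ≈ 0.10000)
y = 10 (y = 1/(⅒) = 10)
H = -2970 (H = (27*10)*(-7 - 4) = 270*(-11) = -2970)
√(H - 45537) = √(-2970 - 45537) = √(-48507) = I*√48507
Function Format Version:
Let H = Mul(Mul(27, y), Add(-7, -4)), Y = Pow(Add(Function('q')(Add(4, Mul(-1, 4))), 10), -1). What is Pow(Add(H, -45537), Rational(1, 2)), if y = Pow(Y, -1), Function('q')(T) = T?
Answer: Mul(I, Pow(48507, Rational(1, 2))) ≈ Mul(220.24, I)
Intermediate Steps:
Y = Rational(1, 10) (Y = Pow(Add(Add(4, Mul(-1, 4)), 10), -1) = Pow(Add(Add(4, -4), 10), -1) = Pow(Add(0, 10), -1) = Pow(10, -1) = Rational(1, 10) ≈ 0.10000)
y = 10 (y = Pow(Rational(1, 10), -1) = 10)
H = -2970 (H = Mul(Mul(27, 10), Add(-7, -4)) = Mul(270, -11) = -2970)
Pow(Add(H, -45537), Rational(1, 2)) = Pow(Add(-2970, -45537), Rational(1, 2)) = Pow(-48507, Rational(1, 2)) = Mul(I, Pow(48507, Rational(1, 2)))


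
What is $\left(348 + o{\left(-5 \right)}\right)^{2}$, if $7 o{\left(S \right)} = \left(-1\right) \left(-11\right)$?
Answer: $\frac{5987809}{49} \approx 1.222 \cdot 10^{5}$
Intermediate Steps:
$o{\left(S \right)} = \frac{11}{7}$ ($o{\left(S \right)} = \frac{\left(-1\right) \left(-11\right)}{7} = \frac{1}{7} \cdot 11 = \frac{11}{7}$)
$\left(348 + o{\left(-5 \right)}\right)^{2} = \left(348 + \frac{11}{7}\right)^{2} = \left(\frac{2447}{7}\right)^{2} = \frac{5987809}{49}$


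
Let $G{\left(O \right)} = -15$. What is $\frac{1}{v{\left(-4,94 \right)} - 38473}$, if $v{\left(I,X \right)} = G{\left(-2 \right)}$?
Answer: $- \frac{1}{38488} \approx -2.5982 \cdot 10^{-5}$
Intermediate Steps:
$v{\left(I,X \right)} = -15$
$\frac{1}{v{\left(-4,94 \right)} - 38473} = \frac{1}{-15 - 38473} = \frac{1}{-38488} = - \frac{1}{38488}$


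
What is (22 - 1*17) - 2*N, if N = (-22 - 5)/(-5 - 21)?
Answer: 38/13 ≈ 2.9231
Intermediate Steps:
N = 27/26 (N = -27/(-26) = -27*(-1/26) = 27/26 ≈ 1.0385)
(22 - 1*17) - 2*N = (22 - 1*17) - 2*27/26 = (22 - 17) - 27/13 = 5 - 27/13 = 38/13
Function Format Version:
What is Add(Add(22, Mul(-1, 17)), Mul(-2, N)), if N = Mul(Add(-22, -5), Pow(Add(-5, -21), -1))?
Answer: Rational(38, 13) ≈ 2.9231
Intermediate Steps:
N = Rational(27, 26) (N = Mul(-27, Pow(-26, -1)) = Mul(-27, Rational(-1, 26)) = Rational(27, 26) ≈ 1.0385)
Add(Add(22, Mul(-1, 17)), Mul(-2, N)) = Add(Add(22, Mul(-1, 17)), Mul(-2, Rational(27, 26))) = Add(Add(22, -17), Rational(-27, 13)) = Add(5, Rational(-27, 13)) = Rational(38, 13)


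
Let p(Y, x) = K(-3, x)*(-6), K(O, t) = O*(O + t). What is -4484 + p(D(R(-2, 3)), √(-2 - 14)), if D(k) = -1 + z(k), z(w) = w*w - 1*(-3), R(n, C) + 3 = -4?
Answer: -4538 + 72*I ≈ -4538.0 + 72.0*I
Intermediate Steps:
R(n, C) = -7 (R(n, C) = -3 - 4 = -7)
z(w) = 3 + w² (z(w) = w² + 3 = 3 + w²)
D(k) = 2 + k² (D(k) = -1 + (3 + k²) = 2 + k²)
p(Y, x) = -54 + 18*x (p(Y, x) = -3*(-3 + x)*(-6) = (9 - 3*x)*(-6) = -54 + 18*x)
-4484 + p(D(R(-2, 3)), √(-2 - 14)) = -4484 + (-54 + 18*√(-2 - 14)) = -4484 + (-54 + 18*√(-16)) = -4484 + (-54 + 18*(4*I)) = -4484 + (-54 + 72*I) = -4538 + 72*I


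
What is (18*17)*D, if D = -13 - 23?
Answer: -11016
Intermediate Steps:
D = -36
(18*17)*D = (18*17)*(-36) = 306*(-36) = -11016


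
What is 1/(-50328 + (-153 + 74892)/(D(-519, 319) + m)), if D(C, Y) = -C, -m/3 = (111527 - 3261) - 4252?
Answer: -103841/5226134761 ≈ -1.9870e-5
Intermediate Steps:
m = -312042 (m = -3*((111527 - 3261) - 4252) = -3*(108266 - 4252) = -3*104014 = -312042)
1/(-50328 + (-153 + 74892)/(D(-519, 319) + m)) = 1/(-50328 + (-153 + 74892)/(-1*(-519) - 312042)) = 1/(-50328 + 74739/(519 - 312042)) = 1/(-50328 + 74739/(-311523)) = 1/(-50328 + 74739*(-1/311523)) = 1/(-50328 - 24913/103841) = 1/(-5226134761/103841) = -103841/5226134761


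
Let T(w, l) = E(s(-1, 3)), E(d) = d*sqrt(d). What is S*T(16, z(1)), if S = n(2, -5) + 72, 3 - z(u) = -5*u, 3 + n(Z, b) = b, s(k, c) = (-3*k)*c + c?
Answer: 1536*sqrt(3) ≈ 2660.4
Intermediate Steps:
s(k, c) = c - 3*c*k (s(k, c) = -3*c*k + c = c - 3*c*k)
n(Z, b) = -3 + b
z(u) = 3 + 5*u (z(u) = 3 - (-5)*u = 3 + 5*u)
S = 64 (S = (-3 - 5) + 72 = -8 + 72 = 64)
E(d) = d**(3/2)
T(w, l) = 24*sqrt(3) (T(w, l) = (3*(1 - 3*(-1)))**(3/2) = (3*(1 + 3))**(3/2) = (3*4)**(3/2) = 12**(3/2) = 24*sqrt(3))
S*T(16, z(1)) = 64*(24*sqrt(3)) = 1536*sqrt(3)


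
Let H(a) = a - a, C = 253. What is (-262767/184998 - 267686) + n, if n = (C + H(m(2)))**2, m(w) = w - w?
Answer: -12560033471/61666 ≈ -2.0368e+5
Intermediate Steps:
m(w) = 0
H(a) = 0
n = 64009 (n = (253 + 0)**2 = 253**2 = 64009)
(-262767/184998 - 267686) + n = (-262767/184998 - 267686) + 64009 = (-262767*1/184998 - 267686) + 64009 = (-87589/61666 - 267686) + 64009 = -16507212465/61666 + 64009 = -12560033471/61666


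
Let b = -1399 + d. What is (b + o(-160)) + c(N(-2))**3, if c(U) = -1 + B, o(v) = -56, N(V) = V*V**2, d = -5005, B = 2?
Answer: -6459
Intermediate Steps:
N(V) = V**3
c(U) = 1 (c(U) = -1 + 2 = 1)
b = -6404 (b = -1399 - 5005 = -6404)
(b + o(-160)) + c(N(-2))**3 = (-6404 - 56) + 1**3 = -6460 + 1 = -6459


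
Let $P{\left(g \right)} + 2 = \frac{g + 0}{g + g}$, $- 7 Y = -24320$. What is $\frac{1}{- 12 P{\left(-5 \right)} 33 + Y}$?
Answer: $\frac{7}{28478} \approx 0.0002458$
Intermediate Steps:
$Y = \frac{24320}{7}$ ($Y = \left(- \frac{1}{7}\right) \left(-24320\right) = \frac{24320}{7} \approx 3474.3$)
$P{\left(g \right)} = - \frac{3}{2}$ ($P{\left(g \right)} = -2 + \frac{g + 0}{g + g} = -2 + \frac{g}{2 g} = -2 + g \frac{1}{2 g} = -2 + \frac{1}{2} = - \frac{3}{2}$)
$\frac{1}{- 12 P{\left(-5 \right)} 33 + Y} = \frac{1}{\left(-12\right) \left(- \frac{3}{2}\right) 33 + \frac{24320}{7}} = \frac{1}{18 \cdot 33 + \frac{24320}{7}} = \frac{1}{594 + \frac{24320}{7}} = \frac{1}{\frac{28478}{7}} = \frac{7}{28478}$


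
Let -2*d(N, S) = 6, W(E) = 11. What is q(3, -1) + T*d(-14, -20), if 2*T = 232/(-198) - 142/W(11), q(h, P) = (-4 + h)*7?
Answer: 466/33 ≈ 14.121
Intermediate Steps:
q(h, P) = -28 + 7*h
d(N, S) = -3 (d(N, S) = -1/2*6 = -3)
T = -697/99 (T = (232/(-198) - 142/11)/2 = (232*(-1/198) - 142*1/11)/2 = (-116/99 - 142/11)/2 = (1/2)*(-1394/99) = -697/99 ≈ -7.0404)
q(3, -1) + T*d(-14, -20) = (-28 + 7*3) - 697/99*(-3) = (-28 + 21) + 697/33 = -7 + 697/33 = 466/33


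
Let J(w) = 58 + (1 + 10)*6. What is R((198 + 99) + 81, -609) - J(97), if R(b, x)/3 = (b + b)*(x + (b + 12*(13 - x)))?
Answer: 16404320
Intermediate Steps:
R(b, x) = 6*b*(156 + b - 11*x) (R(b, x) = 3*((b + b)*(x + (b + 12*(13 - x)))) = 3*((2*b)*(x + (b + (156 - 12*x)))) = 3*((2*b)*(x + (156 + b - 12*x))) = 3*((2*b)*(156 + b - 11*x)) = 3*(2*b*(156 + b - 11*x)) = 6*b*(156 + b - 11*x))
J(w) = 124 (J(w) = 58 + 11*6 = 58 + 66 = 124)
R((198 + 99) + 81, -609) - J(97) = 6*((198 + 99) + 81)*(156 + ((198 + 99) + 81) - 11*(-609)) - 1*124 = 6*(297 + 81)*(156 + (297 + 81) + 6699) - 124 = 6*378*(156 + 378 + 6699) - 124 = 6*378*7233 - 124 = 16404444 - 124 = 16404320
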